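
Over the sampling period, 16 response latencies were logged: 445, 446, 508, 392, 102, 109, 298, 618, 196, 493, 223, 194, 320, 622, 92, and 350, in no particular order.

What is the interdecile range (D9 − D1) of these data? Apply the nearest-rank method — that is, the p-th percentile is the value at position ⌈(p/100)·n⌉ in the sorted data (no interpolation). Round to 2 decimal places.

516.00

Sorted: 92, 102, 109, 194, 196, 223, 298, 320, 350, 392, 445, 446, 493, 508, 618, 622.
n = 16.
P10: rank ⌈10/100·16⌉ = 2 → 102.
P90: rank ⌈90/100·16⌉ = 15 → 618.
Difference: 618 − 102 = 516.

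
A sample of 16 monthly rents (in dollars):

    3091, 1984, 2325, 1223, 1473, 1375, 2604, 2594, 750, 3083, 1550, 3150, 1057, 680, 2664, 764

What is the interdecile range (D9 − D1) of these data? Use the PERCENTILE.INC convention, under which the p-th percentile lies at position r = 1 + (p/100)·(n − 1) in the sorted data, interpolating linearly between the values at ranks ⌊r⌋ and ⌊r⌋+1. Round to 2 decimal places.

Sorted: 680, 750, 764, 1057, 1223, 1375, 1473, 1550, 1984, 2325, 2594, 2604, 2664, 3083, 3091, 3150.
n = 16.
P10: r = 2.5; ranks 2–3 are 750, 764; interpolating gives 757.
P90: r = 14.5; ranks 14–15 are 3083, 3091; interpolating gives 3087.
Difference: 3087 − 757 = 2330.

2330.00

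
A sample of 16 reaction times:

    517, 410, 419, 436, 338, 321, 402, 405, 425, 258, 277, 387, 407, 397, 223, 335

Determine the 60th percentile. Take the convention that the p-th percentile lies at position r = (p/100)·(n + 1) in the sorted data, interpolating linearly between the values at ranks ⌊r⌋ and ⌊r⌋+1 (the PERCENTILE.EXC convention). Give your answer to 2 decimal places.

Sorted: 223, 258, 277, 321, 335, 338, 387, 397, 402, 405, 407, 410, 419, 425, 436, 517.
n = 16.
r = (60/100)·(16 + 1) = 10.2.
Rank 10 is 405 and rank 11 is 407.
Interpolate: 405 + 0.2·(407 − 405) = 405 + 0.2·2 = 405.4.

405.40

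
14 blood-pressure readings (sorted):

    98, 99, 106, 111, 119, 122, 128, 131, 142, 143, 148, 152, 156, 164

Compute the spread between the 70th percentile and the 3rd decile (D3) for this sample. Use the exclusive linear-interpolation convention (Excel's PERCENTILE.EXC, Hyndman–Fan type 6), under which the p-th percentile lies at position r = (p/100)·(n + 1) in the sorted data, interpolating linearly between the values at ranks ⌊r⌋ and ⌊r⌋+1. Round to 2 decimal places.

30.50

n = 14.
P30: r = 4.5; ranks 4–5 are 111, 119; interpolating gives 115.
P70: r = 10.5; ranks 10–11 are 143, 148; interpolating gives 145.5.
Difference: 145.5 − 115 = 30.5.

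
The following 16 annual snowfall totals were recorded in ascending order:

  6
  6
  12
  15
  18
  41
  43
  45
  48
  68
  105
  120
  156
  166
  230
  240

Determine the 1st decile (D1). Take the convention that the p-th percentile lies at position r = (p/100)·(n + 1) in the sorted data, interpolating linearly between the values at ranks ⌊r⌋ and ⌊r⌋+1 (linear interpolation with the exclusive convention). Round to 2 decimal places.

n = 16.
r = (10/100)·(16 + 1) = 1.7.
Rank 1 is 6 and rank 2 is 6.
Interpolate: 6 + 0.7·(6 − 6) = 6 + 0.7·0 = 6.

6.00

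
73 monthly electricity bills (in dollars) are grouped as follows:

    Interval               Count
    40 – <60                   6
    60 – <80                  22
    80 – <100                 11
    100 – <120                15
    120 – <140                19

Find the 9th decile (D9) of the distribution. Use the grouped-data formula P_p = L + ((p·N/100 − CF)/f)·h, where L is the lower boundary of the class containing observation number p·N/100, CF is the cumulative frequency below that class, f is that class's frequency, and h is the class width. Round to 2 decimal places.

132.32

N = 73; target position k = 90/100 · 73 = 65.7.
Cumulative frequencies: 6, 28, 39, 54, 73.
Observation 65.7 falls in the class 120 – <140.
L = 120, CF = 54, f = 19, h = 20.
P90 = 120 + ((65.7 − 54)/19)·20 = 120 + 12.3158 = 132.316.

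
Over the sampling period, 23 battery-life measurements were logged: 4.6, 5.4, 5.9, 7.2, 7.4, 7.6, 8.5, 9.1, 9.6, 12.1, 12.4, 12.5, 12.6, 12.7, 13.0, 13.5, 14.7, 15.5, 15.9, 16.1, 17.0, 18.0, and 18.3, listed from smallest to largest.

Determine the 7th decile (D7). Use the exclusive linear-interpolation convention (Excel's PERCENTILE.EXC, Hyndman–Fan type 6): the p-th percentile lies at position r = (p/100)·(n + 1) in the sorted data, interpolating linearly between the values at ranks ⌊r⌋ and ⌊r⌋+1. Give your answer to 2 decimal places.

n = 23.
r = (70/100)·(23 + 1) = 16.8.
Rank 16 is 13.5 and rank 17 is 14.7.
Interpolate: 13.5 + 0.8·(14.7 − 13.5) = 13.5 + 0.8·1.2 = 14.46.

14.46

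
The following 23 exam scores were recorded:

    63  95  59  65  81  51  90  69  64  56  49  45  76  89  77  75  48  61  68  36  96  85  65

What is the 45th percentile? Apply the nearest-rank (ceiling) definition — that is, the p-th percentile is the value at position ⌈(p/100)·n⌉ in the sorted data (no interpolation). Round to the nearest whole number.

Sorted: 36, 45, 48, 49, 51, 56, 59, 61, 63, 64, 65, 65, 68, 69, 75, 76, 77, 81, 85, 89, 90, 95, 96.
n = 23.
Position = ⌈45/100 · 23⌉ = ⌈10.35⌉ = 11.
The value at rank 11 is 65.

65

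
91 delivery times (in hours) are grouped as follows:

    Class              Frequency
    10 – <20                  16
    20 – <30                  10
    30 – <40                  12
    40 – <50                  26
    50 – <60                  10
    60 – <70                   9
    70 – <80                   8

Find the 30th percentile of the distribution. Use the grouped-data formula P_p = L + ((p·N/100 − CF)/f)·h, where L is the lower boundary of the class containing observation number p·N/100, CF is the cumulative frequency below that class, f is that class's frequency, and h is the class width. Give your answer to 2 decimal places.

N = 91; target position k = 30/100 · 91 = 27.3.
Cumulative frequencies: 16, 26, 38, 64, 74, 83, 91.
Observation 27.3 falls in the class 30 – <40.
L = 30, CF = 26, f = 12, h = 10.
P30 = 30 + ((27.3 − 26)/12)·10 = 30 + 1.08333 = 31.0833.

31.08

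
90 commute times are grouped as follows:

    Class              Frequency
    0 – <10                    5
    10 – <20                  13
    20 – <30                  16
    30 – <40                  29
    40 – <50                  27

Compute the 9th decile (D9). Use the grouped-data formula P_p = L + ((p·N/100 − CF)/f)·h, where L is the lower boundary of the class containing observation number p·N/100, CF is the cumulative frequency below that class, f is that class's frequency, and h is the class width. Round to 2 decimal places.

N = 90; target position k = 90/100 · 90 = 81.
Cumulative frequencies: 5, 18, 34, 63, 90.
Observation 81 falls in the class 40 – <50.
L = 40, CF = 63, f = 27, h = 10.
P90 = 40 + ((81 − 63)/27)·10 = 40 + 6.66667 = 46.6667.

46.67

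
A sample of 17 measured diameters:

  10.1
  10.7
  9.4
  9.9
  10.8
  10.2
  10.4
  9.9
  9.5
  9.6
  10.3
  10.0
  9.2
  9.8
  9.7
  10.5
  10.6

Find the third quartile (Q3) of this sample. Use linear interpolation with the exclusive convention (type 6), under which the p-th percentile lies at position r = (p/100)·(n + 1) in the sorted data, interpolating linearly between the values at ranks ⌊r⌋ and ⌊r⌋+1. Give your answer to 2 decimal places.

Sorted: 9.2, 9.4, 9.5, 9.6, 9.7, 9.8, 9.9, 9.9, 10.0, 10.1, 10.2, 10.3, 10.4, 10.5, 10.6, 10.7, 10.8.
n = 17.
r = (75/100)·(17 + 1) = 13.5.
Rank 13 is 10.4 and rank 14 is 10.5.
Interpolate: 10.4 + 0.5·(10.5 − 10.4) = 10.4 + 0.5·0.1 = 10.45.

10.45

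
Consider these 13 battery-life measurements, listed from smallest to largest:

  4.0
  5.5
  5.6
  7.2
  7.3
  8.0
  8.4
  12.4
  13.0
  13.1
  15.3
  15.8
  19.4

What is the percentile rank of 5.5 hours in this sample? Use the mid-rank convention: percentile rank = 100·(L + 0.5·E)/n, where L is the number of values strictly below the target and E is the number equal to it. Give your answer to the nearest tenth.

Count below 5.5: L = 1; count equal: E = 1; n = 13.
Percentile rank = 100·(1 + 0.5·1)/13 = 100·1.5/13 = 11.54.

11.5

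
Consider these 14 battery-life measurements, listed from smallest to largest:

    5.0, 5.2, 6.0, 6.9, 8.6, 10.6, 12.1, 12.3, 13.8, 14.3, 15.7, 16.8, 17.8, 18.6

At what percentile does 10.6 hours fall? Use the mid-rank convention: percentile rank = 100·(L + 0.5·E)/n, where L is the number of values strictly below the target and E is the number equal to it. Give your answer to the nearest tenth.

Count below 10.6: L = 5; count equal: E = 1; n = 14.
Percentile rank = 100·(5 + 0.5·1)/14 = 100·5.5/14 = 39.29.

39.3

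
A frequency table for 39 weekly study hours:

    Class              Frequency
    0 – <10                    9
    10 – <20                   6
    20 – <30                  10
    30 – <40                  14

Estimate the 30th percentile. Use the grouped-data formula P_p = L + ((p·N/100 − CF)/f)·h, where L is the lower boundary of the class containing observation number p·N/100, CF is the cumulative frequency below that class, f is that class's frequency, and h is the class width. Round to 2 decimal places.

N = 39; target position k = 30/100 · 39 = 11.7.
Cumulative frequencies: 9, 15, 25, 39.
Observation 11.7 falls in the class 10 – <20.
L = 10, CF = 9, f = 6, h = 10.
P30 = 10 + ((11.7 − 9)/6)·10 = 10 + 4.5 = 14.5.

14.50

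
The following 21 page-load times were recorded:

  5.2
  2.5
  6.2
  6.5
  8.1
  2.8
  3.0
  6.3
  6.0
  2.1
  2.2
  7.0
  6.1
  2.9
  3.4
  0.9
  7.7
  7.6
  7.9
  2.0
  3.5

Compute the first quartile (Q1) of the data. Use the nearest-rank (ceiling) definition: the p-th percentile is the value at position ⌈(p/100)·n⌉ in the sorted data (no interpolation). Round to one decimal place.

Sorted: 0.9, 2.0, 2.1, 2.2, 2.5, 2.8, 2.9, 3.0, 3.4, 3.5, 5.2, 6.0, 6.1, 6.2, 6.3, 6.5, 7.0, 7.6, 7.7, 7.9, 8.1.
n = 21.
Position = ⌈25/100 · 21⌉ = ⌈5.25⌉ = 6.
The value at rank 6 is 2.8.

2.8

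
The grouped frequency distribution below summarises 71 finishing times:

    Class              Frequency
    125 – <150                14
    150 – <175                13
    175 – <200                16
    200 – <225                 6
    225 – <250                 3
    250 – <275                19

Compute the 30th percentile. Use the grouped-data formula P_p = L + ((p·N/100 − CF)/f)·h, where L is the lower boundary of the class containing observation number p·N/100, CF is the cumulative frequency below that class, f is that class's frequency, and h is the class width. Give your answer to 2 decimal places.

164.04

N = 71; target position k = 30/100 · 71 = 21.3.
Cumulative frequencies: 14, 27, 43, 49, 52, 71.
Observation 21.3 falls in the class 150 – <175.
L = 150, CF = 14, f = 13, h = 25.
P30 = 150 + ((21.3 − 14)/13)·25 = 150 + 14.0385 = 164.038.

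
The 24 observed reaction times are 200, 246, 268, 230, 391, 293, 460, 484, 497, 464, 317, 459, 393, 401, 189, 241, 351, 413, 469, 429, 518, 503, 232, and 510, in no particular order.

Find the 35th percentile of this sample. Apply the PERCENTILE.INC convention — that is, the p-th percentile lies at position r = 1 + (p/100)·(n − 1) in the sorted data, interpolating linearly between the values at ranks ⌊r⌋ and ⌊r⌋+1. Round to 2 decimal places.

318.70

Sorted: 189, 200, 230, 232, 241, 246, 268, 293, 317, 351, 391, 393, 401, 413, 429, 459, 460, 464, 469, 484, 497, 503, 510, 518.
n = 24.
r = 1 + (35/100)·(24 − 1) = 1 + 8.05 = 9.05.
Rank 9 is 317 and rank 10 is 351.
Interpolate: 317 + 0.05·(351 − 317) = 317 + 0.05·34 = 318.7.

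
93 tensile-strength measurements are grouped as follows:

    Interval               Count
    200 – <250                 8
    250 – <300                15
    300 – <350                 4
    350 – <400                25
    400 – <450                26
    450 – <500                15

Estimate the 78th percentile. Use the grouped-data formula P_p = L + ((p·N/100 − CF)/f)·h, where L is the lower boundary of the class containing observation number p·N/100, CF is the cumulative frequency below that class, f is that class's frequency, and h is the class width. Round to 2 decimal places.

N = 93; target position k = 78/100 · 93 = 72.54.
Cumulative frequencies: 8, 23, 27, 52, 78, 93.
Observation 72.54 falls in the class 400 – <450.
L = 400, CF = 52, f = 26, h = 50.
P78 = 400 + ((72.54 − 52)/26)·50 = 400 + 39.5 = 439.5.

439.50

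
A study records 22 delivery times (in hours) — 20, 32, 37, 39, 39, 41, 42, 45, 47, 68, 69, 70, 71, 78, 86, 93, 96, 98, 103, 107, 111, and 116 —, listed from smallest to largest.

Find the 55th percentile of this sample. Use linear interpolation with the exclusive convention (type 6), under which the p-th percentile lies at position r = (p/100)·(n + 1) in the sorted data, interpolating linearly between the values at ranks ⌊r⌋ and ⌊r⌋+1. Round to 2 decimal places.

70.65

n = 22.
r = (55/100)·(22 + 1) = 12.65.
Rank 12 is 70 and rank 13 is 71.
Interpolate: 70 + 0.65·(71 − 70) = 70 + 0.65·1 = 70.65.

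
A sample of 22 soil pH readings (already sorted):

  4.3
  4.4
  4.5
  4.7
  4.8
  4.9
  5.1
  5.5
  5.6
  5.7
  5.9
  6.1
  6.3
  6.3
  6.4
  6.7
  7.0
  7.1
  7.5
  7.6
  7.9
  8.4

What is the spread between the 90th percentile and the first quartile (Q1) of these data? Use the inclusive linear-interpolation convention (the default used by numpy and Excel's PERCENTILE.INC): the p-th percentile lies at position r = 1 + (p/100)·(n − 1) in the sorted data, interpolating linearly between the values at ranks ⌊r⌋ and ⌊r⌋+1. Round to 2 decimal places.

2.64

n = 22.
P25: r = 6.25; ranks 6–7 are 4.9, 5.1; interpolating gives 4.95.
P90: r = 19.9; ranks 19–20 are 7.5, 7.6; interpolating gives 7.59.
Difference: 7.59 − 4.95 = 2.64.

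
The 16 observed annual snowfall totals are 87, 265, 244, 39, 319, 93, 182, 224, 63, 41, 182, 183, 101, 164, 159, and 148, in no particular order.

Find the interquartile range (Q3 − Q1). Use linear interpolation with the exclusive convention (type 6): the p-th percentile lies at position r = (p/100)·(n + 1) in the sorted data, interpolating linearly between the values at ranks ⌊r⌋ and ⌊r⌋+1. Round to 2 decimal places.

Sorted: 39, 41, 63, 87, 93, 101, 148, 159, 164, 182, 182, 183, 224, 244, 265, 319.
n = 16.
P25: r = 4.25; ranks 4–5 are 87, 93; interpolating gives 88.5.
P75: r = 12.75; ranks 12–13 are 183, 224; interpolating gives 213.75.
Difference: 213.75 − 88.5 = 125.25.

125.25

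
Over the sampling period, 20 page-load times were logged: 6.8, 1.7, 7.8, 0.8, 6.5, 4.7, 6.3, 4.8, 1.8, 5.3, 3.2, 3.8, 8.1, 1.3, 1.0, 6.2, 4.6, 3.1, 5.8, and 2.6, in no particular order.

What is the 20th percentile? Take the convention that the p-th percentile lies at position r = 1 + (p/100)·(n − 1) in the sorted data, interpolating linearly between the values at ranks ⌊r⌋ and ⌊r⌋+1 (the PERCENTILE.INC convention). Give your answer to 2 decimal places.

1.78

Sorted: 0.8, 1.0, 1.3, 1.7, 1.8, 2.6, 3.1, 3.2, 3.8, 4.6, 4.7, 4.8, 5.3, 5.8, 6.2, 6.3, 6.5, 6.8, 7.8, 8.1.
n = 20.
r = 1 + (20/100)·(20 − 1) = 1 + 3.8 = 4.8.
Rank 4 is 1.7 and rank 5 is 1.8.
Interpolate: 1.7 + 0.8·(1.8 − 1.7) = 1.7 + 0.8·0.1 = 1.78.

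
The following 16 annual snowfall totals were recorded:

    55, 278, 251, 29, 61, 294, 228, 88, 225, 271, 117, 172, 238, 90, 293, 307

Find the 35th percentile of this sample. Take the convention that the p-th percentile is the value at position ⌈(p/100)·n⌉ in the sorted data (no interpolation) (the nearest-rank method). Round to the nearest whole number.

Sorted: 29, 55, 61, 88, 90, 117, 172, 225, 228, 238, 251, 271, 278, 293, 294, 307.
n = 16.
Position = ⌈35/100 · 16⌉ = ⌈5.6⌉ = 6.
The value at rank 6 is 117.

117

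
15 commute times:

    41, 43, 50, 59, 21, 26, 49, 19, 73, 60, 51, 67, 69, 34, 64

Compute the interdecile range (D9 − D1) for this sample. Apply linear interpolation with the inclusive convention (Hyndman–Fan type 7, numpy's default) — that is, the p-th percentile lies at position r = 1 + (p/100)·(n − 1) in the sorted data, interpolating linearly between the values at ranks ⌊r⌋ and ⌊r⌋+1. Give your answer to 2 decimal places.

Sorted: 19, 21, 26, 34, 41, 43, 49, 50, 51, 59, 60, 64, 67, 69, 73.
n = 15.
P10: r = 2.4; ranks 2–3 are 21, 26; interpolating gives 23.
P90: r = 13.6; ranks 13–14 are 67, 69; interpolating gives 68.2.
Difference: 68.2 − 23 = 45.2.

45.20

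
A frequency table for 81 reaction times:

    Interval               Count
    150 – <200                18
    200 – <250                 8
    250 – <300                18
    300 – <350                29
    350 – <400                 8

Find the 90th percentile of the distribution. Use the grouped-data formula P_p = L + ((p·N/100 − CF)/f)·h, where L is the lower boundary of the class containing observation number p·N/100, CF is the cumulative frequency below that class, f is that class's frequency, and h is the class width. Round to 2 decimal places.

349.83

N = 81; target position k = 90/100 · 81 = 72.9.
Cumulative frequencies: 18, 26, 44, 73, 81.
Observation 72.9 falls in the class 300 – <350.
L = 300, CF = 44, f = 29, h = 50.
P90 = 300 + ((72.9 − 44)/29)·50 = 300 + 49.8276 = 349.828.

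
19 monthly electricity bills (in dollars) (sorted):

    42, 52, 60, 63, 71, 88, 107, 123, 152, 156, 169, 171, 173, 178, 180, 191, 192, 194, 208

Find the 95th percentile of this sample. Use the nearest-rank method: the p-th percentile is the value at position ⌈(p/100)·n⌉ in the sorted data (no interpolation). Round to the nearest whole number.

208

n = 19.
Position = ⌈95/100 · 19⌉ = ⌈18.05⌉ = 19.
The value at rank 19 is 208.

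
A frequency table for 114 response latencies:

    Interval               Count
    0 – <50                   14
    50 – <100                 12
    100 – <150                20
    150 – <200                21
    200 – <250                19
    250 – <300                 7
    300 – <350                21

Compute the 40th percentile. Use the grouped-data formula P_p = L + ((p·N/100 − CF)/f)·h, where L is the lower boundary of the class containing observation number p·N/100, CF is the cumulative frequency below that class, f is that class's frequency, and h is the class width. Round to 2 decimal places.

149.00

N = 114; target position k = 40/100 · 114 = 45.6.
Cumulative frequencies: 14, 26, 46, 67, 86, 93, 114.
Observation 45.6 falls in the class 100 – <150.
L = 100, CF = 26, f = 20, h = 50.
P40 = 100 + ((45.6 − 26)/20)·50 = 100 + 49 = 149.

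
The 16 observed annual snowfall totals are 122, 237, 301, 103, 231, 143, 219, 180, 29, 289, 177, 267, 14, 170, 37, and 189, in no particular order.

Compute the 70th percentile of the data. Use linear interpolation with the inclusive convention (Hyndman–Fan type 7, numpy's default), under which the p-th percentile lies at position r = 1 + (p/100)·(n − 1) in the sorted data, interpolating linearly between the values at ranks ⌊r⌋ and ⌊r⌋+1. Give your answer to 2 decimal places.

225.00

Sorted: 14, 29, 37, 103, 122, 143, 170, 177, 180, 189, 219, 231, 237, 267, 289, 301.
n = 16.
r = 1 + (70/100)·(16 − 1) = 1 + 10.5 = 11.5.
Rank 11 is 219 and rank 12 is 231.
Interpolate: 219 + 0.5·(231 − 219) = 219 + 0.5·12 = 225.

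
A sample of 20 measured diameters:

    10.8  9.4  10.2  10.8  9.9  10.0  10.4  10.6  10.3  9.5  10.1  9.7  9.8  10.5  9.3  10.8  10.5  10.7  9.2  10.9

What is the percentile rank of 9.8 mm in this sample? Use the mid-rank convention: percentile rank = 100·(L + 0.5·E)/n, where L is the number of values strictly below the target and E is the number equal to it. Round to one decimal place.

Sorted: 9.2, 9.3, 9.4, 9.5, 9.7, 9.8, 9.9, 10.0, 10.1, 10.2, 10.3, 10.4, 10.5, 10.5, 10.6, 10.7, 10.8, 10.8, 10.8, 10.9.
Count below 9.8: L = 5; count equal: E = 1; n = 20.
Percentile rank = 100·(5 + 0.5·1)/20 = 100·5.5/20 = 27.5.

27.5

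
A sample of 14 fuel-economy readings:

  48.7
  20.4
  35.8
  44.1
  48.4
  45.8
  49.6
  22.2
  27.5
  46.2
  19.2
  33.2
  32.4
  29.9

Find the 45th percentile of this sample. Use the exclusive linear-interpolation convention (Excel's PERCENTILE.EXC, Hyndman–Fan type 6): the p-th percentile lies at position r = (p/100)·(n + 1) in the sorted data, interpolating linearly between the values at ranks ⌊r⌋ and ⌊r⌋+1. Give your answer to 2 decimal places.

Sorted: 19.2, 20.4, 22.2, 27.5, 29.9, 32.4, 33.2, 35.8, 44.1, 45.8, 46.2, 48.4, 48.7, 49.6.
n = 14.
r = (45/100)·(14 + 1) = 6.75.
Rank 6 is 32.4 and rank 7 is 33.2.
Interpolate: 32.4 + 0.75·(33.2 − 32.4) = 32.4 + 0.75·0.8 = 33.

33.00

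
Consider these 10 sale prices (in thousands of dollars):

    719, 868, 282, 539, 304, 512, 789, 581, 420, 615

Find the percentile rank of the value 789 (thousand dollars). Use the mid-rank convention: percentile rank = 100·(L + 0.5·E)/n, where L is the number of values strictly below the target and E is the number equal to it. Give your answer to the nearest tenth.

85.0

Sorted: 282, 304, 420, 512, 539, 581, 615, 719, 789, 868.
Count below 789: L = 8; count equal: E = 1; n = 10.
Percentile rank = 100·(8 + 0.5·1)/10 = 100·8.5/10 = 85.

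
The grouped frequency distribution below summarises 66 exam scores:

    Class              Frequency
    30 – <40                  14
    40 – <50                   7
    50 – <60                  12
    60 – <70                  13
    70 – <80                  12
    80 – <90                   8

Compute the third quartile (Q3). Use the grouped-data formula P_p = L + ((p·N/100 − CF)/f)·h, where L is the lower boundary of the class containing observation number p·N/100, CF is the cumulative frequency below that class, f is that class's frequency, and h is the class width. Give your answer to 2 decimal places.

72.92

N = 66; target position k = 75/100 · 66 = 49.5.
Cumulative frequencies: 14, 21, 33, 46, 58, 66.
Observation 49.5 falls in the class 70 – <80.
L = 70, CF = 46, f = 12, h = 10.
P75 = 70 + ((49.5 − 46)/12)·10 = 70 + 2.91667 = 72.9167.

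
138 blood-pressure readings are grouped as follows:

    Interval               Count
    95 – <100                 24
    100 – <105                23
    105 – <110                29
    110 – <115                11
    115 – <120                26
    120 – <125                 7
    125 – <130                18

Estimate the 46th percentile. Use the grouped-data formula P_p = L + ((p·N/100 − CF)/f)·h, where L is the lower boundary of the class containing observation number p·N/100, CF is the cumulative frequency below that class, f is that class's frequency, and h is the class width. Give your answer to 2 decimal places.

107.84

N = 138; target position k = 46/100 · 138 = 63.48.
Cumulative frequencies: 24, 47, 76, 87, 113, 120, 138.
Observation 63.48 falls in the class 105 – <110.
L = 105, CF = 47, f = 29, h = 5.
P46 = 105 + ((63.48 − 47)/29)·5 = 105 + 2.84138 = 107.841.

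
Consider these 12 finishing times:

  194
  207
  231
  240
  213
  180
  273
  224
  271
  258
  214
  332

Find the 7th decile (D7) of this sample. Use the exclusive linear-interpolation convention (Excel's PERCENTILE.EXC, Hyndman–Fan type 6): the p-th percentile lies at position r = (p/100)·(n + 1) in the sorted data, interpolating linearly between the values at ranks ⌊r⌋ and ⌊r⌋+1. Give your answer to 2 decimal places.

259.30

Sorted: 180, 194, 207, 213, 214, 224, 231, 240, 258, 271, 273, 332.
n = 12.
r = (70/100)·(12 + 1) = 9.1.
Rank 9 is 258 and rank 10 is 271.
Interpolate: 258 + 0.1·(271 − 258) = 258 + 0.1·13 = 259.3.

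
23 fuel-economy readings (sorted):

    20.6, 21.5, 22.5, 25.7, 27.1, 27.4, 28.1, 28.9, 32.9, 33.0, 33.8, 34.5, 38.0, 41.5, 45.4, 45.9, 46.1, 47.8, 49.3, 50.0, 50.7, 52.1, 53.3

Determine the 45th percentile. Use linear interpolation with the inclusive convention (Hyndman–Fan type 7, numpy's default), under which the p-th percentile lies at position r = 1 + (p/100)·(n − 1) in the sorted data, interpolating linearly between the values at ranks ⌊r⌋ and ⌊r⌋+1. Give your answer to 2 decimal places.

n = 23.
r = 1 + (45/100)·(23 − 1) = 1 + 9.9 = 10.9.
Rank 10 is 33.0 and rank 11 is 33.8.
Interpolate: 33.0 + 0.9·(33.8 − 33.0) = 33.0 + 0.9·0.8 = 33.72.

33.72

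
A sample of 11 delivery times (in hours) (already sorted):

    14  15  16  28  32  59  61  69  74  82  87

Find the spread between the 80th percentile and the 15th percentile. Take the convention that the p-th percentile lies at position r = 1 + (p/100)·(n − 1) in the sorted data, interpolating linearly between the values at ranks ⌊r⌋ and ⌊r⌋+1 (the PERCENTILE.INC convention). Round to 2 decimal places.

58.50

n = 11.
P15: r = 2.5; ranks 2–3 are 15, 16; interpolating gives 15.5.
P80: r = 9 (integer) → 74.
Difference: 74 − 15.5 = 58.5.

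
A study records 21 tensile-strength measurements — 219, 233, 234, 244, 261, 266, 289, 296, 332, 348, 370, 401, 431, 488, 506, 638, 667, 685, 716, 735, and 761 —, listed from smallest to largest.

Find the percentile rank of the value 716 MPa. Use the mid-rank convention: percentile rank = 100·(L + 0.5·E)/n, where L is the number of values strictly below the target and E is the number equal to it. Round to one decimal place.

88.1

Count below 716: L = 18; count equal: E = 1; n = 21.
Percentile rank = 100·(18 + 0.5·1)/21 = 100·18.5/21 = 88.1.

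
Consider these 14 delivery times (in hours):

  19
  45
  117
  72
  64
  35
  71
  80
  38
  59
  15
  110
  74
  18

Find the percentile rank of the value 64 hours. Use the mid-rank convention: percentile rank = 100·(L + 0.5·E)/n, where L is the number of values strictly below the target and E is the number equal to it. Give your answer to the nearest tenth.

53.6

Sorted: 15, 18, 19, 35, 38, 45, 59, 64, 71, 72, 74, 80, 110, 117.
Count below 64: L = 7; count equal: E = 1; n = 14.
Percentile rank = 100·(7 + 0.5·1)/14 = 100·7.5/14 = 53.57.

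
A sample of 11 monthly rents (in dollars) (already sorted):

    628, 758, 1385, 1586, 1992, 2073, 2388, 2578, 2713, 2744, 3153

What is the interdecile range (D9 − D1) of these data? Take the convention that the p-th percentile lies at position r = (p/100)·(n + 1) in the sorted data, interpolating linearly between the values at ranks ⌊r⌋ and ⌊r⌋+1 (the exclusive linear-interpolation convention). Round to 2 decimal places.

2417.20

n = 11.
P10: r = 1.2; ranks 1–2 are 628, 758; interpolating gives 654.
P90: r = 10.8; ranks 10–11 are 2744, 3153; interpolating gives 3071.2.
Difference: 3071.2 − 654 = 2417.2.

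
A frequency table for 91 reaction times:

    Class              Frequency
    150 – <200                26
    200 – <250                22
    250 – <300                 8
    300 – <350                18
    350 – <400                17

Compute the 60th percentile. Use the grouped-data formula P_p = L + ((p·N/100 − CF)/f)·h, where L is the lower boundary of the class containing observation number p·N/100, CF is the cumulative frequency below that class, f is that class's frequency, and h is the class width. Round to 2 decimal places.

291.25

N = 91; target position k = 60/100 · 91 = 54.6.
Cumulative frequencies: 26, 48, 56, 74, 91.
Observation 54.6 falls in the class 250 – <300.
L = 250, CF = 48, f = 8, h = 50.
P60 = 250 + ((54.6 − 48)/8)·50 = 250 + 41.25 = 291.25.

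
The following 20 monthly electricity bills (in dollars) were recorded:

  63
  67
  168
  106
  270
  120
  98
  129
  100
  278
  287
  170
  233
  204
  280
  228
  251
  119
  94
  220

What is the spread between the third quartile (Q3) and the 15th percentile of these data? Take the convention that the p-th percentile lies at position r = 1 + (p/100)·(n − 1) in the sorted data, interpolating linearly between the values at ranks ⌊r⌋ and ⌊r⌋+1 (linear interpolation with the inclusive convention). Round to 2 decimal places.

Sorted: 63, 67, 94, 98, 100, 106, 119, 120, 129, 168, 170, 204, 220, 228, 233, 251, 270, 278, 280, 287.
n = 20.
P15: r = 3.85; ranks 3–4 are 94, 98; interpolating gives 97.4.
P75: r = 15.25; ranks 15–16 are 233, 251; interpolating gives 237.5.
Difference: 237.5 − 97.4 = 140.1.

140.10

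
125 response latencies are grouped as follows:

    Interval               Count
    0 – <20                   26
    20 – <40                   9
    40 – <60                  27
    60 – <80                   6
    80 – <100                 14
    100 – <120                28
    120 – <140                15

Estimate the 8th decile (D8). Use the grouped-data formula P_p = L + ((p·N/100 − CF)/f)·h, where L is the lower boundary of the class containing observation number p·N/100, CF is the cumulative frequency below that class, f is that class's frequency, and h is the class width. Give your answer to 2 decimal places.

N = 125; target position k = 80/100 · 125 = 100.
Cumulative frequencies: 26, 35, 62, 68, 82, 110, 125.
Observation 100 falls in the class 100 – <120.
L = 100, CF = 82, f = 28, h = 20.
P80 = 100 + ((100 − 82)/28)·20 = 100 + 12.8571 = 112.857.

112.86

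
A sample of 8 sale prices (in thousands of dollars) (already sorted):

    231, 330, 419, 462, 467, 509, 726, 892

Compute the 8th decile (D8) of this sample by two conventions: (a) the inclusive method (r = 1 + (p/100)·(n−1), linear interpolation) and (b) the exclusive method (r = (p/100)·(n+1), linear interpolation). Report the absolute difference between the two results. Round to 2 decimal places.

120.00

n = 8.
(a) r = 6.6; between ranks 6 (509) and 7 (726): 639.2.
(b) r = 7.2; between ranks 7 (726) and 8 (892): 759.2.
|639.2 − 759.2| = 120.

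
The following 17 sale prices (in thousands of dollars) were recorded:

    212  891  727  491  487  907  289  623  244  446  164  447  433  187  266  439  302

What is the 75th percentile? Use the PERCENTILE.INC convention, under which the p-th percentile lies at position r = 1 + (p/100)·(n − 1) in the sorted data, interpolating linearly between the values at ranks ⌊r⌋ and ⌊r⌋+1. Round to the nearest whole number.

491

Sorted: 164, 187, 212, 244, 266, 289, 302, 433, 439, 446, 447, 487, 491, 623, 727, 891, 907.
n = 17.
r = 1 + (75/100)·(17 − 1) = 1 + 12 = 13.
r is an integer, so P75 is the value at rank 13: 491.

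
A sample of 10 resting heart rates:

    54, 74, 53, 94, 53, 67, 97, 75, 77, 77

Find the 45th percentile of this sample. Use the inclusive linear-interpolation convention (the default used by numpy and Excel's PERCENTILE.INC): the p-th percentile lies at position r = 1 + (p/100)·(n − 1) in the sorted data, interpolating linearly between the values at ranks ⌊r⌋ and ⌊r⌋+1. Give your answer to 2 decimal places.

Sorted: 53, 53, 54, 67, 74, 75, 77, 77, 94, 97.
n = 10.
r = 1 + (45/100)·(10 − 1) = 1 + 4.05 = 5.05.
Rank 5 is 74 and rank 6 is 75.
Interpolate: 74 + 0.05·(75 − 74) = 74 + 0.05·1 = 74.05.

74.05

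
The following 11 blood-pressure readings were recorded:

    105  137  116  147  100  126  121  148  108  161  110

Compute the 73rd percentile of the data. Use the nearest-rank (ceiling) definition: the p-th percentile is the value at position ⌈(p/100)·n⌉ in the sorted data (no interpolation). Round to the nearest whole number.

Sorted: 100, 105, 108, 110, 116, 121, 126, 137, 147, 148, 161.
n = 11.
Position = ⌈73/100 · 11⌉ = ⌈8.03⌉ = 9.
The value at rank 9 is 147.

147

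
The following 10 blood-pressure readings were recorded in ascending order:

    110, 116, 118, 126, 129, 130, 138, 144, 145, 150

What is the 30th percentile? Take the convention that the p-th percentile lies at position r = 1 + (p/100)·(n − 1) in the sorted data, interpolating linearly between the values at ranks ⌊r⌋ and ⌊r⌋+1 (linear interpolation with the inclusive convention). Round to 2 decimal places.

123.60

n = 10.
r = 1 + (30/100)·(10 − 1) = 1 + 2.7 = 3.7.
Rank 3 is 118 and rank 4 is 126.
Interpolate: 118 + 0.7·(126 − 118) = 118 + 0.7·8 = 123.6.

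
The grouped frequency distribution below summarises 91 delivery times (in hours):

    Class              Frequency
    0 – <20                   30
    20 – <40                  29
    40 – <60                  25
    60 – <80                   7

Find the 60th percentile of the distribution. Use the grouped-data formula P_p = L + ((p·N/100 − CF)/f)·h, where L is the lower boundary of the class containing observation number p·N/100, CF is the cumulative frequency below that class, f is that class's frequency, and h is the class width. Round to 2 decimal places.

36.97

N = 91; target position k = 60/100 · 91 = 54.6.
Cumulative frequencies: 30, 59, 84, 91.
Observation 54.6 falls in the class 20 – <40.
L = 20, CF = 30, f = 29, h = 20.
P60 = 20 + ((54.6 − 30)/29)·20 = 20 + 16.9655 = 36.9655.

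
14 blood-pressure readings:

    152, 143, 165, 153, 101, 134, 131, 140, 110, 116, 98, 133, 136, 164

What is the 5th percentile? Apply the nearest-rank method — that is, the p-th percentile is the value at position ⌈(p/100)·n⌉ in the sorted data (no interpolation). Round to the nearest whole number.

98

Sorted: 98, 101, 110, 116, 131, 133, 134, 136, 140, 143, 152, 153, 164, 165.
n = 14.
Position = ⌈5/100 · 14⌉ = ⌈0.7⌉ = 1.
The value at rank 1 is 98.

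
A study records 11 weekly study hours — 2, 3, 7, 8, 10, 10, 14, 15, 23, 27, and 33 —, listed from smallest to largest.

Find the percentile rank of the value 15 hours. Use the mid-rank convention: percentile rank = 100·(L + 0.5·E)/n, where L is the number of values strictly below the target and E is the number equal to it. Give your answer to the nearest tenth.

68.2

Count below 15: L = 7; count equal: E = 1; n = 11.
Percentile rank = 100·(7 + 0.5·1)/11 = 100·7.5/11 = 68.18.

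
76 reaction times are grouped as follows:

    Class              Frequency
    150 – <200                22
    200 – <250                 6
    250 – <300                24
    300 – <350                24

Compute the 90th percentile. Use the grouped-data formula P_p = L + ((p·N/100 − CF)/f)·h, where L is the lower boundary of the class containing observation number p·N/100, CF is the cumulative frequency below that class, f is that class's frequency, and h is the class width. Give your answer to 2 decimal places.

N = 76; target position k = 90/100 · 76 = 68.4.
Cumulative frequencies: 22, 28, 52, 76.
Observation 68.4 falls in the class 300 – <350.
L = 300, CF = 52, f = 24, h = 50.
P90 = 300 + ((68.4 − 52)/24)·50 = 300 + 34.1667 = 334.167.

334.17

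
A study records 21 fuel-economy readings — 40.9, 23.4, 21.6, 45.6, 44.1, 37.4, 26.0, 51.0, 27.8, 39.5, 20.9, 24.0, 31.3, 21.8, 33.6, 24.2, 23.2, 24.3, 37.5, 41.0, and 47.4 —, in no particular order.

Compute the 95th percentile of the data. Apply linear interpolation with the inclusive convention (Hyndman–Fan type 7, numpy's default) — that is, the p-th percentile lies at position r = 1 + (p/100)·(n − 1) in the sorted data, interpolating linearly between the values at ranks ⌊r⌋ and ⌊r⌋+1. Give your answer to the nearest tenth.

Sorted: 20.9, 21.6, 21.8, 23.2, 23.4, 24.0, 24.2, 24.3, 26.0, 27.8, 31.3, 33.6, 37.4, 37.5, 39.5, 40.9, 41.0, 44.1, 45.6, 47.4, 51.0.
n = 21.
r = 1 + (95/100)·(21 − 1) = 1 + 19 = 20.
r is an integer, so P95 is the value at rank 20: 47.4.

47.4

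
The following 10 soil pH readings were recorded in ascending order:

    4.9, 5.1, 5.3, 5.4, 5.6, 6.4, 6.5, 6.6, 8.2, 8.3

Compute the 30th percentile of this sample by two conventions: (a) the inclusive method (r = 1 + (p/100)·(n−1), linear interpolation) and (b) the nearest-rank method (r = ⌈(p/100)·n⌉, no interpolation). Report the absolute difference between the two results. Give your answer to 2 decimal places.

n = 10.
(a) r = 3.7; between ranks 3 (5.3) and 4 (5.4): 5.37.
(b) the nearest-rank method: rank 3 → 5.3.
|5.37 − 5.3| = 0.07.

0.07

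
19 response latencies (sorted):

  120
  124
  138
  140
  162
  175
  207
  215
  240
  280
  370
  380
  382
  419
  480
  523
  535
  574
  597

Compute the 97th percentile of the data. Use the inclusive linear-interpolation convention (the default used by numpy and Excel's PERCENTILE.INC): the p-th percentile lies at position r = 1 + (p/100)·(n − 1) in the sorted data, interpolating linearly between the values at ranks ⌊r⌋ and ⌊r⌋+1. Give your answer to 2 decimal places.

584.58

n = 19.
r = 1 + (97/100)·(19 − 1) = 1 + 17.46 = 18.46.
Rank 18 is 574 and rank 19 is 597.
Interpolate: 574 + 0.46·(597 − 574) = 574 + 0.46·23 = 584.58.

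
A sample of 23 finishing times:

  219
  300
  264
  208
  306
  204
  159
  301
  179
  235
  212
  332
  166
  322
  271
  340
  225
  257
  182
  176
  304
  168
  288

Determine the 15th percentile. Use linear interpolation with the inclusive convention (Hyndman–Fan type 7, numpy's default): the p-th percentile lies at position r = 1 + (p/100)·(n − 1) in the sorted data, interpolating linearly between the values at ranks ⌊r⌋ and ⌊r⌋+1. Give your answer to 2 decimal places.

176.90

Sorted: 159, 166, 168, 176, 179, 182, 204, 208, 212, 219, 225, 235, 257, 264, 271, 288, 300, 301, 304, 306, 322, 332, 340.
n = 23.
r = 1 + (15/100)·(23 − 1) = 1 + 3.3 = 4.3.
Rank 4 is 176 and rank 5 is 179.
Interpolate: 176 + 0.3·(179 − 176) = 176 + 0.3·3 = 176.9.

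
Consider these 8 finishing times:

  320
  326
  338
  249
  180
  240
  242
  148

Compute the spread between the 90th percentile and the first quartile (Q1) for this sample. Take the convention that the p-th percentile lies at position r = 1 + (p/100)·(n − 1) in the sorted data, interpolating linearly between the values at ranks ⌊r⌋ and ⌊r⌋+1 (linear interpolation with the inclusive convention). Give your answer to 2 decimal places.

Sorted: 148, 180, 240, 242, 249, 320, 326, 338.
n = 8.
P25: r = 2.75; ranks 2–3 are 180, 240; interpolating gives 225.
P90: r = 7.3; ranks 7–8 are 326, 338; interpolating gives 329.6.
Difference: 329.6 − 225 = 104.6.

104.60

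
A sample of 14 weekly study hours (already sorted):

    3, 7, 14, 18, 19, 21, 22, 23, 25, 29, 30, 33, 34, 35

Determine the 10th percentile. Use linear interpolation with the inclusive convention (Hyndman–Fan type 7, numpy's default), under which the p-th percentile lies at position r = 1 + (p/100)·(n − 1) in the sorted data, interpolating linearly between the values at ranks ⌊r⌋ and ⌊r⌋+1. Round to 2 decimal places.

n = 14.
r = 1 + (10/100)·(14 − 1) = 1 + 1.3 = 2.3.
Rank 2 is 7 and rank 3 is 14.
Interpolate: 7 + 0.3·(14 − 7) = 7 + 0.3·7 = 9.1.

9.10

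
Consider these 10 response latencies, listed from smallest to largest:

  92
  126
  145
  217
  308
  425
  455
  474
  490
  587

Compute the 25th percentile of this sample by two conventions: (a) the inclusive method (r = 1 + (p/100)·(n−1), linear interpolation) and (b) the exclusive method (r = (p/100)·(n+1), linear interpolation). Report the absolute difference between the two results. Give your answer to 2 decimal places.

22.75

n = 10.
(a) r = 3.25; between ranks 3 (145) and 4 (217): 163.
(b) r = 2.75; between ranks 2 (126) and 3 (145): 140.25.
|163 − 140.25| = 22.75.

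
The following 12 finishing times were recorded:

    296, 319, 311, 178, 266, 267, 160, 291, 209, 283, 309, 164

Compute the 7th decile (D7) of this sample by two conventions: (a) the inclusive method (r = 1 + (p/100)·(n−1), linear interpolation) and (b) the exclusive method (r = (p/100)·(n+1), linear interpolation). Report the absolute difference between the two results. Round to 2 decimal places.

Sorted: 160, 164, 178, 209, 266, 267, 283, 291, 296, 309, 311, 319.
n = 12.
(a) r = 8.7; between ranks 8 (291) and 9 (296): 294.5.
(b) r = 9.1; between ranks 9 (296) and 10 (309): 297.3.
|294.5 − 297.3| = 2.8.

2.80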